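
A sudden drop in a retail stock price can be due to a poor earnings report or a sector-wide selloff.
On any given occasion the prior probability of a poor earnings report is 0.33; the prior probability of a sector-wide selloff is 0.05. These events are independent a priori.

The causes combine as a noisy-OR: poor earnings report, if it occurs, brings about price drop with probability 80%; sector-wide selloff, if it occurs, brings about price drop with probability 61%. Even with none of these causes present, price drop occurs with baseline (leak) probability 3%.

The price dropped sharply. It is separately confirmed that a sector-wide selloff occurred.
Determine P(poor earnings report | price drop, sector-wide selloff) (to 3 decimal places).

Under noisy-OR, P(price drop | causes) = 1 − (1−0.03)·∏(1−qᵢ) over the active causes.
Weight on poor earnings report=true, given the evidence: 0.92434×0.33 = 0.305032
Normalizer over all consistent configurations: 0.6217×0.67 + 0.92434×0.33 = 0.721571
P(poor earnings report | price drop, sector-wide selloff) = 0.305032/0.721571 ≈ 0.423

P(poor earnings report | price drop, sector-wide selloff) ≈ 0.423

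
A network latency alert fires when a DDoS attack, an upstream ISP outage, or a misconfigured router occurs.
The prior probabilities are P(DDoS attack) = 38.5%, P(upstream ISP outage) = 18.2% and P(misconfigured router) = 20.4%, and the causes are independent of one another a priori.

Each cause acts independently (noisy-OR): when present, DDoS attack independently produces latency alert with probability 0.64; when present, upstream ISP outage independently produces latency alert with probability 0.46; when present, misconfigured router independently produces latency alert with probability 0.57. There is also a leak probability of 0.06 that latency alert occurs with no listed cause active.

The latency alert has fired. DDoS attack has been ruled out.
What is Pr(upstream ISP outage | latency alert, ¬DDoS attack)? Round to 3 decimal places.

Under noisy-OR, P(latency alert | causes) = 1 − (1−0.06)·∏(1−qᵢ) over the active causes.
Enumerate the 4 (upstream ISP outage, misconfigured router) configurations and weight by the priors:
  P(latency alert | ¬DDoS attack) = 0.06*0.818*0.796 + 0.5958*0.818*0.204 + 0.4924*0.182*0.796 + 0.781732*0.182*0.204
        = 0.039068 + 0.099422 + 0.071335 + 0.029024 = 0.238849
The terms with upstream ISP outage present sum to 0.100359, so
  P(upstream ISP outage | latency alert, ¬DDoS attack) = 0.100359 / 0.238849 ≈ 0.420

Pr(upstream ISP outage | latency alert, ¬DDoS attack) ≈ 0.420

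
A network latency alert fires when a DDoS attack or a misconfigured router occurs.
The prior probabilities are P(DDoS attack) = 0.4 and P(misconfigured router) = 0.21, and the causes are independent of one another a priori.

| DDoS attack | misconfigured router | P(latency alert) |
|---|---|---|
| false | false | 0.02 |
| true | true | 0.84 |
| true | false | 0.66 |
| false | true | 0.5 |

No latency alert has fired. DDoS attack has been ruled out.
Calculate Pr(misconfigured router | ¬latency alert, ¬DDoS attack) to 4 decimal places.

Enumerate both values of misconfigured router and weight by the priors:
  P(¬latency alert | ¬DDoS attack) = 0.98*0.79 + 0.5*0.21
        = 0.774200 + 0.105000 = 0.879200
The terms with misconfigured router present sum to 0.105000, so
  P(misconfigured router | ¬latency alert, ¬DDoS attack) = 0.105000 / 0.879200 ≈ 0.1194

Pr(misconfigured router | ¬latency alert, ¬DDoS attack) ≈ 0.1194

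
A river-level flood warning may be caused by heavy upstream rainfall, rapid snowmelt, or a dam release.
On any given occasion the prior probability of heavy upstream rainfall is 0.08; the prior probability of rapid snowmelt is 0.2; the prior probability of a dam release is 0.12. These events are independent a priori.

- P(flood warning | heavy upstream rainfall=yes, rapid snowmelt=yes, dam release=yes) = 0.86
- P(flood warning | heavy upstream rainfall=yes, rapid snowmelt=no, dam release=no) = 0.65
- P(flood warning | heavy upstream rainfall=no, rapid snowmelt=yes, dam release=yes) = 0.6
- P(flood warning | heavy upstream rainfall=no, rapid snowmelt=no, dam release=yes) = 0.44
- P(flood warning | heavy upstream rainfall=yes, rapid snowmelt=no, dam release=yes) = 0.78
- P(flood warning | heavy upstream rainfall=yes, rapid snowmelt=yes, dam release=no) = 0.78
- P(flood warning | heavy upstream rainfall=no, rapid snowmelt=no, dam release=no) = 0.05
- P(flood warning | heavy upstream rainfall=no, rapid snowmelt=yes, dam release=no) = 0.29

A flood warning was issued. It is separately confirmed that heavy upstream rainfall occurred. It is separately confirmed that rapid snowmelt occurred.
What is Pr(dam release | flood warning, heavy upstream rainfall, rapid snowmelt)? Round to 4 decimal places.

Numerator (weight on configurations with dam release): 0.86*0.12 = 0.103200
Denominator P(flood warning | heavy upstream rainfall, rapid snowmelt): 0.78*0.88 + 0.86*0.12 = 0.789600
P(dam release | flood warning, heavy upstream rainfall, rapid snowmelt) = 0.103200/0.789600 ≈ 0.1307

Pr(dam release | flood warning, heavy upstream rainfall, rapid snowmelt) ≈ 0.1307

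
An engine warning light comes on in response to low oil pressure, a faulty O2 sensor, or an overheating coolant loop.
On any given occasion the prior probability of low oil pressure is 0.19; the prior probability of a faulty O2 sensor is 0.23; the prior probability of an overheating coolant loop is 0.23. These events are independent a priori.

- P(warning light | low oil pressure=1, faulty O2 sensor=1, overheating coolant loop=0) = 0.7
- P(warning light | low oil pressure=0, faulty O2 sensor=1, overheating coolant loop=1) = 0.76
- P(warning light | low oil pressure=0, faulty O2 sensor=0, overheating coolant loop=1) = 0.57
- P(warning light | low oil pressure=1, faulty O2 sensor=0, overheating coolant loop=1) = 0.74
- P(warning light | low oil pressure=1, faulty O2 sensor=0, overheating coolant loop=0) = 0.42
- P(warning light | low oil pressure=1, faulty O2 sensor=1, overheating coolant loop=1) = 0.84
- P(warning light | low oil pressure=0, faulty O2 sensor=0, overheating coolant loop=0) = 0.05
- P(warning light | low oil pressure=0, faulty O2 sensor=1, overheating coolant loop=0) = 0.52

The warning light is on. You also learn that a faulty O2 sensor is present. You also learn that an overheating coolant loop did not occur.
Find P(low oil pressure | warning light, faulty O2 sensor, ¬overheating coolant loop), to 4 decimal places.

For the numerator, keep only low oil pressure=true terms: 0.7×0.19 = 0.133000
Normalizer over all consistent configurations: 0.52×0.81 + 0.7×0.19 = 0.554200
Posterior = 0.133000 / 0.554200 ≈ 0.2400

P(low oil pressure | warning light, faulty O2 sensor, ¬overheating coolant loop) ≈ 0.2400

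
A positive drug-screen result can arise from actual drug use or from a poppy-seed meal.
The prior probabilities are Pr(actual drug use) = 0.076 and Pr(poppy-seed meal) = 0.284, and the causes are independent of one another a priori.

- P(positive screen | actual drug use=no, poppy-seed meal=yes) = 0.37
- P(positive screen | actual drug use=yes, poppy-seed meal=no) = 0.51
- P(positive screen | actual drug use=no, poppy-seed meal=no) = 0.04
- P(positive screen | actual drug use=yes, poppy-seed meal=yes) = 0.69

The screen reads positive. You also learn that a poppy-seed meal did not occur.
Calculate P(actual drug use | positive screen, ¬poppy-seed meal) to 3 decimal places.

P(actual drug use | positive screen, ¬poppy-seed meal) ≈ 0.512

P(positive screen | ¬poppy-seed meal) = 0.04×0.924 + 0.51×0.076 = 0.036960 + 0.038760 = 0.075720
Of this, 0.038760 comes from 0.51×0.076 (the actual drug use=true cases).
So P(actual drug use | positive screen, ¬poppy-seed meal) = 0.038760/0.075720 ≈ 0.512.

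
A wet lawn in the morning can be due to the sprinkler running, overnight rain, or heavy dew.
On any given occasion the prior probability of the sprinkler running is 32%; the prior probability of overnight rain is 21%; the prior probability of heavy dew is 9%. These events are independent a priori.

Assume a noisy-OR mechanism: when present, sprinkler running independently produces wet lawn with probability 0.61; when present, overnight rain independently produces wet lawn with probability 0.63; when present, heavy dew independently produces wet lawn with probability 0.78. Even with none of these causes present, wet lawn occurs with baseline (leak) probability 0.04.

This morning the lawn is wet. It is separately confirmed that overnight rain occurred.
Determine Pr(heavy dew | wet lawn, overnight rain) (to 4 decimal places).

Pr(heavy dew | wet lawn, overnight rain) ≈ 0.1149

Under noisy-OR, P(wet lawn | causes) = 1 − (1−0.04)·∏(1−qᵢ) over the active causes.
Weight on heavy dew=true, given the evidence: 0.056418 + 0.027922 = 0.084340
The normalizing constant is 0.6448·0.68·0.91 + 0.921856·0.68·0.09 + 0.861472·0.32·0.91 + 0.969524·0.32·0.09 = 0.734203
Posterior = 0.084340 / 0.734203 ≈ 0.1149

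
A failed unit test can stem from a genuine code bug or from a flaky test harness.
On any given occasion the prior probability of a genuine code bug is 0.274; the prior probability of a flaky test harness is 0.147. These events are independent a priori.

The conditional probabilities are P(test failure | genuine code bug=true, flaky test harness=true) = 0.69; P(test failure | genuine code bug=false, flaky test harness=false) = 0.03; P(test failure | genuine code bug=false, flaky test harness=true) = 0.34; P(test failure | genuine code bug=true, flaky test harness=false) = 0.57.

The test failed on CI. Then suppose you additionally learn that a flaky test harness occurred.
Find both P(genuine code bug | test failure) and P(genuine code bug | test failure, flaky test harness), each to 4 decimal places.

P(genuine code bug | test failure) ≈ 0.7459; P(genuine code bug | test failure, flaky test harness) ≈ 0.4337

Weight on genuine code bug=true, given the evidence: 0.133222 + 0.027792 = 0.161014
The normalizing constant is 0.03×0.726×0.853 + 0.34×0.726×0.147 + 0.57×0.274×0.853 + 0.69×0.274×0.147 = 0.215877
Posterior = 0.161014 / 0.215877 ≈ 0.7459

Now condition on the additional information:
Sum P(test failure|·) weighted by the priors over both values of genuine code bug:
  P(test failure | flaky test harness) = 0.34*0.726 + 0.69*0.274
        = 0.246840 + 0.189060 = 0.435900
Keeping only the genuine code bug-present terms gives 0.189060, so
  P(genuine code bug | test failure, flaky test harness) = 0.189060 / 0.435900 ≈ 0.4337
This is intercausal reasoning (explaining away): once flaky test harness accounts for the test failure, genuine code bug becomes less likely.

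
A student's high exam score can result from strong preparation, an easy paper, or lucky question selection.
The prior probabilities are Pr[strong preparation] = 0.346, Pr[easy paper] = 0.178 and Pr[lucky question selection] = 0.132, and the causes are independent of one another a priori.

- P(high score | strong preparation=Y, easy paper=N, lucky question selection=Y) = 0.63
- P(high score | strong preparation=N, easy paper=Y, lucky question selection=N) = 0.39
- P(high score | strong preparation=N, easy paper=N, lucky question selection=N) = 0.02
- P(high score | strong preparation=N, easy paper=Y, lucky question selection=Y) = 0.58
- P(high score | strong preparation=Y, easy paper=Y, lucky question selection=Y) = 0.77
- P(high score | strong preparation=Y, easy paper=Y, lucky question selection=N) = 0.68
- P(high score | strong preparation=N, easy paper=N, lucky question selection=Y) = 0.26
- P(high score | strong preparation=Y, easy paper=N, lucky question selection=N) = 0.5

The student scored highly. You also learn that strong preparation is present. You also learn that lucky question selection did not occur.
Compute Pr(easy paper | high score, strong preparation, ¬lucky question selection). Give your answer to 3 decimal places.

Pr(easy paper | high score, strong preparation, ¬lucky question selection) ≈ 0.228

P(high score | strong preparation, ¬lucky question selection) = 0.5·0.822 + 0.68·0.178 = 0.411000 + 0.121040 = 0.532040
The easy paper-present share is 0.68·0.178 = 0.121040.
So P(easy paper | high score, strong preparation, ¬lucky question selection) = 0.121040/0.532040 ≈ 0.228.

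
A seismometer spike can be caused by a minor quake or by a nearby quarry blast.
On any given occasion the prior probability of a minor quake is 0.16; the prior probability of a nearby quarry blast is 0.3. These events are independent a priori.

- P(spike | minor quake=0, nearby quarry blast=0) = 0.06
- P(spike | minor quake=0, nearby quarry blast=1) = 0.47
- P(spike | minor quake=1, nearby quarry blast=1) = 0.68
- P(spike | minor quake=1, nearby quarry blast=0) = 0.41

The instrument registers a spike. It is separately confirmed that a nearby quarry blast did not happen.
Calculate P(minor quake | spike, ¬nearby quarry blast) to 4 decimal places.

P(minor quake | spike, ¬nearby quarry blast) ≈ 0.5655

P(spike | ¬nearby quarry blast) = 0.06*0.84 + 0.41*0.16 = 0.050400 + 0.065600 = 0.116000
Restricting to configurations with minor quake present: 0.41*0.16 = 0.065600.
P(minor quake | spike, ¬nearby quarry blast) = 0.065600 / 0.116000 ≈ 0.5655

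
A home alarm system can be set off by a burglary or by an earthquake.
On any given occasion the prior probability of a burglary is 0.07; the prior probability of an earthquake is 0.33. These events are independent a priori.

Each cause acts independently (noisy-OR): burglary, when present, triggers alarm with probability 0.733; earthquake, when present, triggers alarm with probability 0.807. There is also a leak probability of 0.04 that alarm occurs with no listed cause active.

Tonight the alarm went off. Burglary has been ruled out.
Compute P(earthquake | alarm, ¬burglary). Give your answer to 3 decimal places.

P(earthquake | alarm, ¬burglary) ≈ 0.909

Under noisy-OR, P(alarm | causes) = 1 − (1−0.04)·∏(1−qᵢ) over the active causes.
By total probability over both values of earthquake:
  P(alarm | ¬burglary) = 0.04*0.67 + 0.81472*0.33
        = 0.026800 + 0.268858 = 0.295658
The terms with earthquake present sum to 0.268858, so
  P(earthquake | alarm, ¬burglary) = 0.268858 / 0.295658 ≈ 0.909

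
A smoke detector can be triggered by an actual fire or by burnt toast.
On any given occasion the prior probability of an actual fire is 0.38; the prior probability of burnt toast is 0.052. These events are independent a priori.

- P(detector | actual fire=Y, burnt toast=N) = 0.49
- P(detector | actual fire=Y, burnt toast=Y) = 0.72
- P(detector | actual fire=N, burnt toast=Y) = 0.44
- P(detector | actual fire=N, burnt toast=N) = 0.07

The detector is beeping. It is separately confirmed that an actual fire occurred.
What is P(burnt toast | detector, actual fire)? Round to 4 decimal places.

For the numerator, keep only burnt toast=true terms: 0.72×0.052 = 0.037440
The normalizing constant is 0.49×0.948 + 0.72×0.052 = 0.501960
P(burnt toast | detector, actual fire) = 0.037440/0.501960 ≈ 0.0746

P(burnt toast | detector, actual fire) ≈ 0.0746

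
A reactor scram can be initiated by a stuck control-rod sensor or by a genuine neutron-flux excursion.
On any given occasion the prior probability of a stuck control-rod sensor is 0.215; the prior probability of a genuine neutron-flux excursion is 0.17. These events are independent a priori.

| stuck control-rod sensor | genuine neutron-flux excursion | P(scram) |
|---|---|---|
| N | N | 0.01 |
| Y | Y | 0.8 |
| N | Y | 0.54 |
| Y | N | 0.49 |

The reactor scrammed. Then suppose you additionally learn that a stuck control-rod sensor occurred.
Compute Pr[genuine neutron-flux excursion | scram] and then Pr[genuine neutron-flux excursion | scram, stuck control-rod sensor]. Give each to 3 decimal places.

Pr[genuine neutron-flux excursion | scram] ≈ 0.519; Pr[genuine neutron-flux excursion | scram, stuck control-rod sensor] ≈ 0.251

For the numerator, keep only genuine neutron-flux excursion=true terms: 0.072063 + 0.029240 = 0.101303
Normalizer over all consistent configurations: 0.01·0.785·0.83 + 0.54·0.785·0.17 + 0.49·0.215·0.83 + 0.8·0.215·0.17 = 0.195259
Posterior = 0.101303 / 0.195259 ≈ 0.519

Now condition on the additional information:
P(scram | stuck control-rod sensor) = 0.49*0.83 + 0.8*0.17 = 0.406700 + 0.136000 = 0.542700
Of this, 0.136000 comes from 0.8*0.17 (the genuine neutron-flux excursion=true cases).
P(genuine neutron-flux excursion | scram, stuck control-rod sensor) = 0.136000 / 0.542700 ≈ 0.251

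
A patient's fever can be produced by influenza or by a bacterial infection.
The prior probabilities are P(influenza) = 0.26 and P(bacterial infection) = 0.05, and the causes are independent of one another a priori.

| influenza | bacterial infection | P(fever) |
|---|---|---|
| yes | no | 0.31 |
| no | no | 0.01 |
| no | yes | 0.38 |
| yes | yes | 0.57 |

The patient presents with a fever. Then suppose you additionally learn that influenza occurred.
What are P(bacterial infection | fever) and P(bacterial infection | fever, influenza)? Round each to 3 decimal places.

P(bacterial infection | fever) ≈ 0.204; P(bacterial infection | fever, influenza) ≈ 0.088

For the numerator, keep only bacterial infection=true terms: 0.014060 + 0.007410 = 0.021470
Denominator P(fever): 0.01×0.74×0.95 + 0.38×0.74×0.05 + 0.31×0.26×0.95 + 0.57×0.26×0.05 = 0.105070
P(bacterial infection | fever) = 0.021470/0.105070 ≈ 0.204

With the extra evidence:
P(fever | influenza) = 0.31×0.95 + 0.57×0.05 = 0.294500 + 0.028500 = 0.323000
The bacterial infection-present share is 0.57×0.05 = 0.028500.
Hence the posterior is 0.028500/0.323000 ≈ 0.088.
The drop from 0.204 to 0.088 is the explaining-away (discounting) effect.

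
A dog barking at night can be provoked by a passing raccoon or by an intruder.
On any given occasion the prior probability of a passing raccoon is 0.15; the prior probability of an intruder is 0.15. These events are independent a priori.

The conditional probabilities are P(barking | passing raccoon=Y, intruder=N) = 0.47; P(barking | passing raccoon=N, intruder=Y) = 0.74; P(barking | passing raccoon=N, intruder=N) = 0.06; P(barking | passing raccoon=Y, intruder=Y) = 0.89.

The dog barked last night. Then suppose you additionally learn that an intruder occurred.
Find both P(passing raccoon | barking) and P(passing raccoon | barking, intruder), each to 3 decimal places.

Weight on passing raccoon=true, given the evidence: 0.059925 + 0.020025 = 0.079950
Normalizer over all consistent configurations: 0.06·0.85·0.85 + 0.74·0.85·0.15 + 0.47·0.15·0.85 + 0.89·0.15·0.15 = 0.217650
Posterior = 0.079950 / 0.217650 ≈ 0.367

With the extra evidence:
For the numerator, keep only passing raccoon=true terms: 0.89*0.15 = 0.133500
Normalizer over all consistent configurations: 0.74*0.85 + 0.89*0.15 = 0.762500
P(passing raccoon | barking, intruder) = 0.133500/0.762500 ≈ 0.175
This is intercausal reasoning (explaining away): once intruder accounts for the barking, passing raccoon becomes less likely.

P(passing raccoon | barking) ≈ 0.367; P(passing raccoon | barking, intruder) ≈ 0.175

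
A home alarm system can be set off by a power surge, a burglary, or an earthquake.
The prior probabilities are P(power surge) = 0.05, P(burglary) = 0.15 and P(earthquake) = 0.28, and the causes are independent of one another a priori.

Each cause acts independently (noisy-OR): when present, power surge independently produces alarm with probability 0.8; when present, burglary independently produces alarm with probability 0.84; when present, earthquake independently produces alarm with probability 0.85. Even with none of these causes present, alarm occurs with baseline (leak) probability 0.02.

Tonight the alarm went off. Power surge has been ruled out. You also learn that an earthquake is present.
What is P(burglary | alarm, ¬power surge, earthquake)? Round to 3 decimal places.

Under noisy-OR, P(alarm | causes) = 1 − (1−0.02)·∏(1−qᵢ) over the active causes.
Numerator (weight on configurations with burglary): 0.97648*0.15 = 0.146472
Denominator P(alarm | ¬power surge, earthquake): 0.853*0.85 + 0.97648*0.15 = 0.871522
Posterior = 0.146472 / 0.871522 ≈ 0.168

P(burglary | alarm, ¬power surge, earthquake) ≈ 0.168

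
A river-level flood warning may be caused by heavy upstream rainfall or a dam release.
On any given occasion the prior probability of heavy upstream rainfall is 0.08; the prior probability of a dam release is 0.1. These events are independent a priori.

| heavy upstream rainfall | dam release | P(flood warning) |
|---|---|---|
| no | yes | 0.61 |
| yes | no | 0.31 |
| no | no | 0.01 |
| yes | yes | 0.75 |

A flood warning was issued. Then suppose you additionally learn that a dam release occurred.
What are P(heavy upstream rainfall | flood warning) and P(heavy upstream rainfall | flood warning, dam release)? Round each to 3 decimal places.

P(flood warning) = 0.01*0.92*0.9 + 0.61*0.92*0.1 + 0.31*0.08*0.9 + 0.75*0.08*0.1 = 0.008280 + 0.056120 + 0.022320 + 0.006000 = 0.092720
The heavy upstream rainfall-present share is 0.022320 + 0.006000 = 0.028320.
P(heavy upstream rainfall | flood warning) = 0.028320 / 0.092720 ≈ 0.305

With the extra evidence:
Enumerate both values of heavy upstream rainfall and weight by the priors:
  P(flood warning | dam release) = 0.61·0.92 + 0.75·0.08
        = 0.561200 + 0.060000 = 0.621200
The terms with heavy upstream rainfall present sum to 0.060000, so
  P(heavy upstream rainfall | flood warning, dam release) = 0.060000 / 0.621200 ≈ 0.097

P(heavy upstream rainfall | flood warning) ≈ 0.305; P(heavy upstream rainfall | flood warning, dam release) ≈ 0.097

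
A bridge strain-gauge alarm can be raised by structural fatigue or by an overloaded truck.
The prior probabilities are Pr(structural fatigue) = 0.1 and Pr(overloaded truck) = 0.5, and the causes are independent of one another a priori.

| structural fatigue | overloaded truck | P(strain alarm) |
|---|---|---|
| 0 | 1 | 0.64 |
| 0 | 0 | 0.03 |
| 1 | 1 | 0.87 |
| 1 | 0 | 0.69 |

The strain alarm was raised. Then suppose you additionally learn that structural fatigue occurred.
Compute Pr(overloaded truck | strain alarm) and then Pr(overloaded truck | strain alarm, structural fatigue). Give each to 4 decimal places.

Weight on overloaded truck=true, given the evidence: 0.288000 + 0.043500 = 0.331500
Normalizer over all consistent configurations: 0.03×0.9×0.5 + 0.64×0.9×0.5 + 0.69×0.1×0.5 + 0.87×0.1×0.5 = 0.379500
P(overloaded truck | strain alarm) = 0.331500/0.379500 ≈ 0.8735

With the extra evidence:
Sum P(strain alarm|·) weighted by the priors over both values of overloaded truck:
  P(strain alarm | structural fatigue) = 0.69*0.5 + 0.87*0.5
        = 0.345000 + 0.435000 = 0.780000
The terms with overloaded truck present sum to 0.435000, so
  P(overloaded truck | strain alarm, structural fatigue) = 0.435000 / 0.780000 ≈ 0.5577

Pr(overloaded truck | strain alarm) ≈ 0.8735; Pr(overloaded truck | strain alarm, structural fatigue) ≈ 0.5577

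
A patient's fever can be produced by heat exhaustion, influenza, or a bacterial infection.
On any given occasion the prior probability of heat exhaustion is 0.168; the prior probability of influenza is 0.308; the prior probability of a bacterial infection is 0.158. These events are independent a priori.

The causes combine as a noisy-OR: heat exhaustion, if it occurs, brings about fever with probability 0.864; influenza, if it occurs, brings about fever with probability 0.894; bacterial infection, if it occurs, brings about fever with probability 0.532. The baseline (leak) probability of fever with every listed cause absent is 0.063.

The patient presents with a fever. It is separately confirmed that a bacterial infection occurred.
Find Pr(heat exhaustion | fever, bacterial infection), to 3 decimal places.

Pr(heat exhaustion | fever, bacterial infection) ≈ 0.221

Under noisy-OR, P(fever | causes) = 1 − (1−0.063)·∏(1−qᵢ) over the active causes.
P(fever | bacterial infection) = 0.561484·0.832·0.692 + 0.953517·0.832·0.308 + 0.940362·0.168·0.692 + 0.993678·0.168·0.308 = 0.323271 + 0.244344 + 0.109323 + 0.051417 = 0.728355
Of this, 0.160740 comes from 0.109323 + 0.051417 (the heat exhaustion=true cases).
P(heat exhaustion | fever, bacterial infection) = 0.160740 / 0.728355 ≈ 0.221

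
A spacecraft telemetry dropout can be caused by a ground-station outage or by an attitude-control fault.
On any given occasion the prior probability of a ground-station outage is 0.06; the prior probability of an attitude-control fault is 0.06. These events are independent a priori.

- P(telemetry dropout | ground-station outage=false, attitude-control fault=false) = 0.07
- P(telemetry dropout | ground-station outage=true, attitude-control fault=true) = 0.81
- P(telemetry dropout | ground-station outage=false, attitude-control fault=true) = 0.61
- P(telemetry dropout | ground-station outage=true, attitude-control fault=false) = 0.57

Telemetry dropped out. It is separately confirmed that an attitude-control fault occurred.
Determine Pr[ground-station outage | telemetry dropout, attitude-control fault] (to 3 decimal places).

For the numerator, keep only ground-station outage=true terms: 0.81·0.06 = 0.048600
The normalizing constant is 0.61·0.94 + 0.81·0.06 = 0.622000
P(ground-station outage | telemetry dropout, attitude-control fault) = 0.048600/0.622000 ≈ 0.078

Pr[ground-station outage | telemetry dropout, attitude-control fault] ≈ 0.078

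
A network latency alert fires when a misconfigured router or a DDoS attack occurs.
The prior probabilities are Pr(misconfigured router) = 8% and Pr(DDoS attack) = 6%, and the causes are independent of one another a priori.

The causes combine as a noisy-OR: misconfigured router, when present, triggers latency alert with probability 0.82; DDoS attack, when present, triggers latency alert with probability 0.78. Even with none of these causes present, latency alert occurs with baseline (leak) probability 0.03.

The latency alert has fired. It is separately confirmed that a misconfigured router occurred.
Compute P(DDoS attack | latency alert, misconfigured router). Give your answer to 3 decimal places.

Under noisy-OR, P(latency alert | causes) = 1 − (1−0.03)·∏(1−qᵢ) over the active causes.
Weight on DDoS attack=true, given the evidence: 0.961588·0.06 = 0.057695
The normalizing constant is 0.8254·0.94 + 0.961588·0.06 = 0.833571
P(DDoS attack | latency alert, misconfigured router) = 0.057695/0.833571 ≈ 0.069

P(DDoS attack | latency alert, misconfigured router) ≈ 0.069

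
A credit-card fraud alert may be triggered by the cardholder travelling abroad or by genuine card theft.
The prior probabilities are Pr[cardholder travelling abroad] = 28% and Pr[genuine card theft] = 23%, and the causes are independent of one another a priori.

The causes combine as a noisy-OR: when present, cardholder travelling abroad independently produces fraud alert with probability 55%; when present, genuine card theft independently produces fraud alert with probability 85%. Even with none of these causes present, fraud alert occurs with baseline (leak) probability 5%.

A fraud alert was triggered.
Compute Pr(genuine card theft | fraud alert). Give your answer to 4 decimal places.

Under noisy-OR, P(fraud alert | causes) = 1 − (1−0.05)·∏(1−qᵢ) over the active causes.
Numerator (weight on configurations with genuine card theft): 0.142002 + 0.060270 = 0.202272
Denominator P(fraud alert): 0.05×0.72×0.77 + 0.8575×0.72×0.23 + 0.5725×0.28×0.77 + 0.935875×0.28×0.23 = 0.353423
Posterior = 0.202272 / 0.353423 ≈ 0.5723

Pr(genuine card theft | fraud alert) ≈ 0.5723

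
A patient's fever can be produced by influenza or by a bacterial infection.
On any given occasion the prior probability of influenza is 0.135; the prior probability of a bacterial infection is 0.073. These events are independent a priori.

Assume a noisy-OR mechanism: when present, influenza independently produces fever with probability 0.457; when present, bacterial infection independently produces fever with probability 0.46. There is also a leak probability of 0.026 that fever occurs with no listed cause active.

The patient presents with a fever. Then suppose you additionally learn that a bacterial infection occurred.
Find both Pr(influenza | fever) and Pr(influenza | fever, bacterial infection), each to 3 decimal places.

Under noisy-OR, P(fever | causes) = 1 − (1−0.026)·∏(1−qᵢ) over the active causes.
Weight on influenza=true, given the evidence: 0.058958 + 0.007040 = 0.065998
The normalizing constant is 0.026×0.865×0.927 + 0.47404×0.865×0.073 + 0.471118×0.135×0.927 + 0.714404×0.135×0.073 = 0.116779
P(influenza | fever) = 0.065998/0.116779 ≈ 0.565

With the extra evidence:
P(fever | bacterial infection) = 0.47404*0.865 + 0.714404*0.135 = 0.410045 + 0.096445 = 0.506490
Of this, 0.096445 comes from 0.714404*0.135 (the influenza=true cases).
So P(influenza | fever, bacterial infection) = 0.096445/0.506490 ≈ 0.190.
Conditioning on bacterial infection lowers the posterior on influenza: the classic explaining-away effect in a common-effect structure.

Pr(influenza | fever) ≈ 0.565; Pr(influenza | fever, bacterial infection) ≈ 0.190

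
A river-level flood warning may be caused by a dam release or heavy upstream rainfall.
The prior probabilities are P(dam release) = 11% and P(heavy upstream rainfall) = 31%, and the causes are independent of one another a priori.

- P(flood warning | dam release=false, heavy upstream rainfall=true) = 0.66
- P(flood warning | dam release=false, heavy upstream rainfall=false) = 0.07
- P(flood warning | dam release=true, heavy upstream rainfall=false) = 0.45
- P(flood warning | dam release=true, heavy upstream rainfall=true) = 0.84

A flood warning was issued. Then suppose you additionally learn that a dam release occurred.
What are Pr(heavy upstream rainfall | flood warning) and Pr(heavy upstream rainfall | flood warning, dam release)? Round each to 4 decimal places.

Pr(heavy upstream rainfall | flood warning) ≈ 0.7320; Pr(heavy upstream rainfall | flood warning, dam release) ≈ 0.4561

P(flood warning) = 0.07×0.89×0.69 + 0.66×0.89×0.31 + 0.45×0.11×0.69 + 0.84×0.11×0.31 = 0.042987 + 0.182094 + 0.034155 + 0.028644 = 0.287880
Of this, 0.210738 comes from 0.182094 + 0.028644 (the heavy upstream rainfall=true cases).
So P(heavy upstream rainfall | flood warning) = 0.210738/0.287880 ≈ 0.7320.

With the extra evidence:
P(flood warning | dam release) = 0.45×0.69 + 0.84×0.31 = 0.310500 + 0.260400 = 0.570900
Of this, 0.260400 comes from 0.84×0.31 (the heavy upstream rainfall=true cases).
So P(heavy upstream rainfall | flood warning, dam release) = 0.260400/0.570900 ≈ 0.4561.
— dam release explains away the evidence for heavy upstream rainfall.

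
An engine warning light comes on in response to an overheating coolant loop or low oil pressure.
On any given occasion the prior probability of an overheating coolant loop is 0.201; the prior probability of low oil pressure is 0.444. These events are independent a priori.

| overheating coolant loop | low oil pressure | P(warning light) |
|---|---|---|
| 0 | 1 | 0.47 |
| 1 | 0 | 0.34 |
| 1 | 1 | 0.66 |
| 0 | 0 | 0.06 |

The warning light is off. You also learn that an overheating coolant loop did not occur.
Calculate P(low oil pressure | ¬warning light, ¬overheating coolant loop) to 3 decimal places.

P(low oil pressure | ¬warning light, ¬overheating coolant loop) ≈ 0.310

By total probability over both values of low oil pressure:
  P(¬warning light | ¬overheating coolant loop) = 0.94*0.556 + 0.53*0.444
        = 0.522640 + 0.235320 = 0.757960
The terms with low oil pressure present sum to 0.235320, so
  P(low oil pressure | ¬warning light, ¬overheating coolant loop) = 0.235320 / 0.757960 ≈ 0.310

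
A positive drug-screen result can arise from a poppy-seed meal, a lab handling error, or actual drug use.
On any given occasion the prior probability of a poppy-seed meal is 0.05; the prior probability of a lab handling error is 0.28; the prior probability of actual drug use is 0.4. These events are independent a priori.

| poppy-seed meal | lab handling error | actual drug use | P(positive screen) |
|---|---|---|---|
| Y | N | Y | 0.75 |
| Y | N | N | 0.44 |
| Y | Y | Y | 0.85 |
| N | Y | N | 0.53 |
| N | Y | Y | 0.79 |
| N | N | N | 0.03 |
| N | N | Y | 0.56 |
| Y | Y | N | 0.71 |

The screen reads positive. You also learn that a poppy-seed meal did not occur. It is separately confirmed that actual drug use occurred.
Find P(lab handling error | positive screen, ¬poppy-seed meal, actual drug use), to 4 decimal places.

P(lab handling error | positive screen, ¬poppy-seed meal, actual drug use) ≈ 0.3543

Sum P(positive screen|·) weighted by the priors over both values of lab handling error:
  P(positive screen | ¬poppy-seed meal, actual drug use) = 0.56·0.72 + 0.79·0.28
        = 0.403200 + 0.221200 = 0.624400
Keeping only the lab handling error-present terms gives 0.221200, so
  P(lab handling error | positive screen, ¬poppy-seed meal, actual drug use) = 0.221200 / 0.624400 ≈ 0.3543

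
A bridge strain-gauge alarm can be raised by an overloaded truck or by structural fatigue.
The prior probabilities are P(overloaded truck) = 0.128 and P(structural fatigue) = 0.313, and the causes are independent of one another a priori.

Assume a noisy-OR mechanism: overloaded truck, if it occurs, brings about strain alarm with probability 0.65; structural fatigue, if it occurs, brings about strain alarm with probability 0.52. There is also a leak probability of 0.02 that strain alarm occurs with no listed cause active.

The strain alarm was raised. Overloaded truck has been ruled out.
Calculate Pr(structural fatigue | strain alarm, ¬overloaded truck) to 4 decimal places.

Under noisy-OR, P(strain alarm | causes) = 1 − (1−0.02)·∏(1−qᵢ) over the active causes.
P(strain alarm | ¬overloaded truck) = 0.02*0.687 + 0.5296*0.313 = 0.013740 + 0.165765 = 0.179505
Restricting to configurations with structural fatigue present: 0.5296*0.313 = 0.165765.
So P(structural fatigue | strain alarm, ¬overloaded truck) = 0.165765/0.179505 ≈ 0.9235.

Pr(structural fatigue | strain alarm, ¬overloaded truck) ≈ 0.9235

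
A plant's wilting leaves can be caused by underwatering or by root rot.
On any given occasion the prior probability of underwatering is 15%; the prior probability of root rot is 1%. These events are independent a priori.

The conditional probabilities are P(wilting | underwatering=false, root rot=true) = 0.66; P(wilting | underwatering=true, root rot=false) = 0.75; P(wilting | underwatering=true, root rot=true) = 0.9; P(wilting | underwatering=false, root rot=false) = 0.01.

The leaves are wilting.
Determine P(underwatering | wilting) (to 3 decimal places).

P(underwatering | wilting) ≈ 0.889

Sum P(wilting|·) weighted by the priors over the 4 (underwatering, root rot) configurations:
  P(wilting) = 0.01·0.85·0.99 + 0.66·0.85·0.01 + 0.75·0.15·0.99 + 0.9·0.15·0.01
        = 0.008415 + 0.005610 + 0.111375 + 0.001350 = 0.126750
Keeping only the underwatering-present terms gives 0.112725, so
  P(underwatering | wilting) = 0.112725 / 0.126750 ≈ 0.889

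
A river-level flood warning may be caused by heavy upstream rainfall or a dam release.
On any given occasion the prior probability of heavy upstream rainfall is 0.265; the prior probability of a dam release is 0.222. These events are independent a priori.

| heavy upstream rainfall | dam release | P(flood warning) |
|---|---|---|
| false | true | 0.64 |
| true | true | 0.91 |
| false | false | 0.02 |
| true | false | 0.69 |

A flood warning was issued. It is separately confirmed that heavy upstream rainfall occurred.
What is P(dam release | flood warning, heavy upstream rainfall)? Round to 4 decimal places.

P(dam release | flood warning, heavy upstream rainfall) ≈ 0.2734

P(flood warning | heavy upstream rainfall) = 0.69×0.778 + 0.91×0.222 = 0.536820 + 0.202020 = 0.738840
The dam release-present share is 0.91×0.222 = 0.202020.
Hence the posterior is 0.202020/0.738840 ≈ 0.2734.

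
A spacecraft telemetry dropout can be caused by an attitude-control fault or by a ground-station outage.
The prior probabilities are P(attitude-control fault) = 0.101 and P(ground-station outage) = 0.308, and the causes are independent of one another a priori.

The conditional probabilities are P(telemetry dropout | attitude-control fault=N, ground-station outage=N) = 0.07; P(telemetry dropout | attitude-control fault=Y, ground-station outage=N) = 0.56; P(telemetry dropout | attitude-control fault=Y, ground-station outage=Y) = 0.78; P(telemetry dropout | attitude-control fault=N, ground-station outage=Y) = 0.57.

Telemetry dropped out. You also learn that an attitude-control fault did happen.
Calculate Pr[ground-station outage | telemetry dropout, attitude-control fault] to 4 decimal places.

Pr[ground-station outage | telemetry dropout, attitude-control fault] ≈ 0.3827

Sum P(telemetry dropout|·) weighted by the priors over both values of ground-station outage:
  P(telemetry dropout | attitude-control fault) = 0.56*0.692 + 0.78*0.308
        = 0.387520 + 0.240240 = 0.627760
The terms with ground-station outage present sum to 0.240240, so
  P(ground-station outage | telemetry dropout, attitude-control fault) = 0.240240 / 0.627760 ≈ 0.3827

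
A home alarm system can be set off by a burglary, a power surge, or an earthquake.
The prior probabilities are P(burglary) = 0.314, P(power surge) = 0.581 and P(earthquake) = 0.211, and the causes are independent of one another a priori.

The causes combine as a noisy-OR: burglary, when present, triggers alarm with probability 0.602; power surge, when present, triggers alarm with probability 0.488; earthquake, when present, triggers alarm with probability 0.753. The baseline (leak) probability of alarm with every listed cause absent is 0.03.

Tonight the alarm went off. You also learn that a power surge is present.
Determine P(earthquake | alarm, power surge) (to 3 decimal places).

Under noisy-OR, P(alarm | causes) = 1 − (1−0.03)·∏(1−qᵢ) over the active causes.
P(alarm | power surge) = 0.50336*0.686*0.789 + 0.87733*0.686*0.211 + 0.802337*0.314*0.789 + 0.951177*0.314*0.211 = 0.272446 + 0.126990 + 0.198776 + 0.063019 = 0.661231
Of this, 0.190009 comes from 0.126990 + 0.063019 (the earthquake=true cases).
So P(earthquake | alarm, power surge) = 0.190009/0.661231 ≈ 0.287.

P(earthquake | alarm, power surge) ≈ 0.287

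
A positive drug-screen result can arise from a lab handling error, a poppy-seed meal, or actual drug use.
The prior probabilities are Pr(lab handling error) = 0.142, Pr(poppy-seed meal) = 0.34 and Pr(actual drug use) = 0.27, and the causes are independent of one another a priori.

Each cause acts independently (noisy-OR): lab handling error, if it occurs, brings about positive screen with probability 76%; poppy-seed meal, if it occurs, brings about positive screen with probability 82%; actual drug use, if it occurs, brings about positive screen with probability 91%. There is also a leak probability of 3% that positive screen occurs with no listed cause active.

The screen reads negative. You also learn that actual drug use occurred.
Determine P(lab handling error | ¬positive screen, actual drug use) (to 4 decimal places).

P(lab handling error | ¬positive screen, actual drug use) ≈ 0.0382

Under noisy-OR, P(positive screen | causes) = 1 − (1−0.03)·∏(1−qᵢ) over the active causes.
P(¬positive screen | actual drug use) = 0.0873·0.858·0.66 + 0.015714·0.858·0.34 + 0.020952·0.142·0.66 + 0.003771·0.142·0.34 = 0.049436 + 0.004584 + 0.001964 + 0.000182 = 0.056166
Of this, 0.002146 comes from 0.001964 + 0.000182 (the lab handling error=true cases).
So P(lab handling error | ¬positive screen, actual drug use) = 0.002146/0.056166 ≈ 0.0382.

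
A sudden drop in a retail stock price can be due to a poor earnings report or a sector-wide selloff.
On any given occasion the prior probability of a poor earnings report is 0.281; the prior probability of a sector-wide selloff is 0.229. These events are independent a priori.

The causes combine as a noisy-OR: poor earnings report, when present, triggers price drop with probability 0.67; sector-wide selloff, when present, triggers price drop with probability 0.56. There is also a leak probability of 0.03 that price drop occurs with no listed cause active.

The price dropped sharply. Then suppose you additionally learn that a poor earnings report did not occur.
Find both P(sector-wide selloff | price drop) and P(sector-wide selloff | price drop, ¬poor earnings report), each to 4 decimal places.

Under noisy-OR, P(price drop | causes) = 1 − (1−0.03)·∏(1−qᵢ) over the active causes.
P(price drop) = 0.03*0.719*0.771 + 0.5732*0.719*0.229 + 0.6799*0.281*0.771 + 0.859156*0.281*0.229 = 0.016630 + 0.094378 + 0.147301 + 0.055286 = 0.313595
Restricting to configurations with sector-wide selloff present: 0.094378 + 0.055286 = 0.149664.
Hence the posterior is 0.149664/0.313595 ≈ 0.4773.

Now condition on the additional information:
Weight on sector-wide selloff=true, given the evidence: 0.5732·0.229 = 0.131263
The normalizing constant is 0.03·0.771 + 0.5732·0.229 = 0.154393
Posterior = 0.131263 / 0.154393 ≈ 0.8502

P(sector-wide selloff | price drop) ≈ 0.4773; P(sector-wide selloff | price drop, ¬poor earnings report) ≈ 0.8502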